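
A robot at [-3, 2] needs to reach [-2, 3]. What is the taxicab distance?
2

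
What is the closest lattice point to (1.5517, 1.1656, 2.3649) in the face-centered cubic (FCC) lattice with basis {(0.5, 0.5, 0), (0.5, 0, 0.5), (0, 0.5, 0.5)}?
(1.5, 1, 2.5)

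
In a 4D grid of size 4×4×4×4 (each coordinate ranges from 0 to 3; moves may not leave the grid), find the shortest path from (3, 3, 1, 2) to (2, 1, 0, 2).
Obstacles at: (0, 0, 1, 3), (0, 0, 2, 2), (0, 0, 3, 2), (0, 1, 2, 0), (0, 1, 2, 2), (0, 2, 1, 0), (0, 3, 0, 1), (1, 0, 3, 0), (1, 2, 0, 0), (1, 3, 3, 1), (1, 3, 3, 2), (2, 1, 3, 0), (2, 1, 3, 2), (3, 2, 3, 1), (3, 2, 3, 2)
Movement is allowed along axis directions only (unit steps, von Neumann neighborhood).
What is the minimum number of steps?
4
(one shortest path: (3, 3, 1, 2) → (2, 3, 1, 2) → (2, 2, 1, 2) → (2, 1, 1, 2) → (2, 1, 0, 2))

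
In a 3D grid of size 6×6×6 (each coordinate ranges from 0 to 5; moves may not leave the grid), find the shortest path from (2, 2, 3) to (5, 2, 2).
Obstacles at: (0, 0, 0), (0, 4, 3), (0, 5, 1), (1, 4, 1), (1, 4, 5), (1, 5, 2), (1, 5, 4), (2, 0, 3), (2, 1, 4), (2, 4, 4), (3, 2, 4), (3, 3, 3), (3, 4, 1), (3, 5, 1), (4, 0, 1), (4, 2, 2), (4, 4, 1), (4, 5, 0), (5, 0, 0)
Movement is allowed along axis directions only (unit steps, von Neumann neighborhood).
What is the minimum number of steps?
4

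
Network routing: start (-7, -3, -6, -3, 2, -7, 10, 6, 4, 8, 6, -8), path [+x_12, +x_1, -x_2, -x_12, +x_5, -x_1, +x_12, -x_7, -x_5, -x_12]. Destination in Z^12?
(-7, -4, -6, -3, 2, -7, 9, 6, 4, 8, 6, -8)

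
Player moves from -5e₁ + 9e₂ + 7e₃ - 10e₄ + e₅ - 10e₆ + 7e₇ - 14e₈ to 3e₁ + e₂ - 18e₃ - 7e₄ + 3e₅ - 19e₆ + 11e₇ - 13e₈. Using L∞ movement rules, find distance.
25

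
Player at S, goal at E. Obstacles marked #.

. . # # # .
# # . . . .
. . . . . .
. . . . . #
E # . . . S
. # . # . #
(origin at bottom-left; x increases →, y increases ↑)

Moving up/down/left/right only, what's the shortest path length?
7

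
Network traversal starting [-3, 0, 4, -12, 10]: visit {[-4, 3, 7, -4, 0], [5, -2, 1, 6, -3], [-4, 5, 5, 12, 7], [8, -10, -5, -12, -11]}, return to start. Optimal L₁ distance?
182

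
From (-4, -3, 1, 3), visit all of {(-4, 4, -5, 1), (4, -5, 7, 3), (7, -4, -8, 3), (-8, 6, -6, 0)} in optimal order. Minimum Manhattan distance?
67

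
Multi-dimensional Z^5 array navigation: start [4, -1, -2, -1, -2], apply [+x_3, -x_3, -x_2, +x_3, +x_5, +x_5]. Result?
(4, -2, -1, -1, 0)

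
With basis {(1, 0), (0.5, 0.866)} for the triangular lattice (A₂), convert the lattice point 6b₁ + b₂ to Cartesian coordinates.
(6.5, 0.866)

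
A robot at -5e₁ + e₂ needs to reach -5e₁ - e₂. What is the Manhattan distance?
2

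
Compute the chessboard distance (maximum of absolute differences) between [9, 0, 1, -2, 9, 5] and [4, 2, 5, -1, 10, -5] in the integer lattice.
10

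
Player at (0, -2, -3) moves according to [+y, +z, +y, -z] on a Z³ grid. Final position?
(0, 0, -3)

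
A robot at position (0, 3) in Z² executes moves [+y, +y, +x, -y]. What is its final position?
(1, 4)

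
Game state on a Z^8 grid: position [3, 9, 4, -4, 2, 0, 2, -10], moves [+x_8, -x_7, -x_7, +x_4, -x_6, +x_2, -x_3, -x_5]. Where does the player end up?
(3, 10, 3, -3, 1, -1, 0, -9)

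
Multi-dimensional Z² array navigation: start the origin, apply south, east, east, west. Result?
(1, -1)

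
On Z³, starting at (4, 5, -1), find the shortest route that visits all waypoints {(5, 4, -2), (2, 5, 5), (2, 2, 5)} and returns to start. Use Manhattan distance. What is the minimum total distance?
26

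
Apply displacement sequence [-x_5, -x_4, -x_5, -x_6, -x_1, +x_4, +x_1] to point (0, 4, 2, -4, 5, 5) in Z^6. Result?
(0, 4, 2, -4, 3, 4)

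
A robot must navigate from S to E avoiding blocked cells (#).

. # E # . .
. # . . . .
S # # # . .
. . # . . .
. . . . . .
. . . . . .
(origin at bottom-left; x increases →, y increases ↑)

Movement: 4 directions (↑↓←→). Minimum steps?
12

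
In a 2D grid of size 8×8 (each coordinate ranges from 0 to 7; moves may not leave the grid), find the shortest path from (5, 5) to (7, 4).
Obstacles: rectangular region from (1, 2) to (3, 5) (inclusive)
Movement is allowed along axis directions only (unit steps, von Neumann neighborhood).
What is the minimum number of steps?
3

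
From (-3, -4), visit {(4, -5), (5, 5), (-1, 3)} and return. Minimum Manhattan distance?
36
(one optimal route: (-3, -4) → (4, -5) → (5, 5) → (-1, 3) → (-3, -4))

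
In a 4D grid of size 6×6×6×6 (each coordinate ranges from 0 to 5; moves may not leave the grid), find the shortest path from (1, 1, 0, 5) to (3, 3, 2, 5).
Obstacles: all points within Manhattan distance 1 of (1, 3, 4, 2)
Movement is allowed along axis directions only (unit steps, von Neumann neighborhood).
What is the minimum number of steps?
6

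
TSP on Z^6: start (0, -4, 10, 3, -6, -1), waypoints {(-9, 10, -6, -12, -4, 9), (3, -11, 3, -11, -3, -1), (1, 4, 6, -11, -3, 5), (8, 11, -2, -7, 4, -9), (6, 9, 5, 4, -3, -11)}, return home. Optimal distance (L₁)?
216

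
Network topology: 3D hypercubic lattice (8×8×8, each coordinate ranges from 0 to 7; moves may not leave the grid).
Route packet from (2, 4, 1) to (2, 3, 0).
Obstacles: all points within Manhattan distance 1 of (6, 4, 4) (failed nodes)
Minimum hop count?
2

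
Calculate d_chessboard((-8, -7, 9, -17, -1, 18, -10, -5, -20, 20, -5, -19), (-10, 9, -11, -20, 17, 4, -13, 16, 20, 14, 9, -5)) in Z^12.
40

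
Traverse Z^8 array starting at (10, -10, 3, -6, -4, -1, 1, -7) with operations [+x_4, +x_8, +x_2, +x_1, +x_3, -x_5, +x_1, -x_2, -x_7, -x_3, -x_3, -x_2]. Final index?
(12, -11, 2, -5, -5, -1, 0, -6)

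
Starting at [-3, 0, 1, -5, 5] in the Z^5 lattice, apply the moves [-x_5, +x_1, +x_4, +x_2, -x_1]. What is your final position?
(-3, 1, 1, -4, 4)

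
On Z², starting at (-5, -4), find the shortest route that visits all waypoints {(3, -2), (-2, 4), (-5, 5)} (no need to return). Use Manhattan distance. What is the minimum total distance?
24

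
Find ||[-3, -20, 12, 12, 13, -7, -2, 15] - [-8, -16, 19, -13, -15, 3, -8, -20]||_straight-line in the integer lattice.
53.479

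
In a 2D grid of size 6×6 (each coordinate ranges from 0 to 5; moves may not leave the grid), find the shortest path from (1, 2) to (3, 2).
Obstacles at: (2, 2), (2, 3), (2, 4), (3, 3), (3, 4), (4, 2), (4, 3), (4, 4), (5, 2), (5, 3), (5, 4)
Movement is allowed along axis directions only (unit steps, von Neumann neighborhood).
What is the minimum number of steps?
4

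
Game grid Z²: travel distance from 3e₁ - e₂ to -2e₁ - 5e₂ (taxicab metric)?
9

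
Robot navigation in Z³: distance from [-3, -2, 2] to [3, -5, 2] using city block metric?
9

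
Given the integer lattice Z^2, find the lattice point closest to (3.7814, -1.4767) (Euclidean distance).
(4, -1)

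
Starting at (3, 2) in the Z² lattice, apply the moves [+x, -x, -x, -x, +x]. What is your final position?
(2, 2)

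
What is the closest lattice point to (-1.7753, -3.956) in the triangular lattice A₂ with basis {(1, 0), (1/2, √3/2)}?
(-1.5, -4.33)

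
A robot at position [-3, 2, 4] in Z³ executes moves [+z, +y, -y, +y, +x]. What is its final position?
(-2, 3, 5)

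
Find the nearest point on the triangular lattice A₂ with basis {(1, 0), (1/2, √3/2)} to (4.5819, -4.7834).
(4.5, -4.33)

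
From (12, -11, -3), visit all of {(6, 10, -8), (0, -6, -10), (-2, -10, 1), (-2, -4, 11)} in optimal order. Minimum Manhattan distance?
84
(one optimal route: (12, -11, -3) → (-2, -10, 1) → (-2, -4, 11) → (0, -6, -10) → (6, 10, -8))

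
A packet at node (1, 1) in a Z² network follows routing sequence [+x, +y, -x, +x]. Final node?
(2, 2)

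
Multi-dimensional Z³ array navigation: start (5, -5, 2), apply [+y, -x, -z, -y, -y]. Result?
(4, -6, 1)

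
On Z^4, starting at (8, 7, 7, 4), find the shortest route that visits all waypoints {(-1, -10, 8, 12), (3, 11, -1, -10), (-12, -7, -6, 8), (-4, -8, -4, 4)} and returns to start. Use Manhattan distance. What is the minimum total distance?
156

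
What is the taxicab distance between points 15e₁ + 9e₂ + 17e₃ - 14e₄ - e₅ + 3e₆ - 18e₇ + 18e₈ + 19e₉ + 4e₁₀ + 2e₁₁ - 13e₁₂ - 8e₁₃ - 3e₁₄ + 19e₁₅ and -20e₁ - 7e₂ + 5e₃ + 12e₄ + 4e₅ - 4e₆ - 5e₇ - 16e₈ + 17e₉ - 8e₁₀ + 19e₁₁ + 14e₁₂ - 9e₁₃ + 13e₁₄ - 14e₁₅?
256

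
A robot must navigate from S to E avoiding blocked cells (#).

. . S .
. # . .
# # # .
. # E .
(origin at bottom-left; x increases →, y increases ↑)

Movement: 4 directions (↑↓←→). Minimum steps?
5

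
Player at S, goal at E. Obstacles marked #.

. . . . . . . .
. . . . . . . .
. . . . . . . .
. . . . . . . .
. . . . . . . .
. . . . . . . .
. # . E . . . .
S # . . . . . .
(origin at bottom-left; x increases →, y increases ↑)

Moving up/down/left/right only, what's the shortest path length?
6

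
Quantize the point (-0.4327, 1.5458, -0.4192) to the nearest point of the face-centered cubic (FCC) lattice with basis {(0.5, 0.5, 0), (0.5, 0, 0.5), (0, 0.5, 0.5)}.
(-0.5, 1.5, 0)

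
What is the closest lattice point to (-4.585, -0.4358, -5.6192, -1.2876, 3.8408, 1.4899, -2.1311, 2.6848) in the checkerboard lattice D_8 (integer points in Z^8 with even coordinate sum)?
(-5, 0, -6, -1, 4, 1, -2, 3)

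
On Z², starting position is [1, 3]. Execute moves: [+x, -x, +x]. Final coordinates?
(2, 3)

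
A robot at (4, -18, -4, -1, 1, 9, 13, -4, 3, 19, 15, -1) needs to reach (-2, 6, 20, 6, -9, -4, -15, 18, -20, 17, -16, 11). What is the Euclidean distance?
66.4229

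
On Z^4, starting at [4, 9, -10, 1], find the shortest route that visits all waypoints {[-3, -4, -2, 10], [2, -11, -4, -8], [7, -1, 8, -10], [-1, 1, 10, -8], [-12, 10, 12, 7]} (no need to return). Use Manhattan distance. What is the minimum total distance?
149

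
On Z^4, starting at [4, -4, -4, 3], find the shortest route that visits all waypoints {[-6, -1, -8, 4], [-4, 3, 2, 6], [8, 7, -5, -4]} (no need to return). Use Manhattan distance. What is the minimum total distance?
69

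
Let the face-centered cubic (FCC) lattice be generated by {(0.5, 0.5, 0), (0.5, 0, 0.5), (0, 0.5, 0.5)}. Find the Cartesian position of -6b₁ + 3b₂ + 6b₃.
(-1.5, 0, 4.5)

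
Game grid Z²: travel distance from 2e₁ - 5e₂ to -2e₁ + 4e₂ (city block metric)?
13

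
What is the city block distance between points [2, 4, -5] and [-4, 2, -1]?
12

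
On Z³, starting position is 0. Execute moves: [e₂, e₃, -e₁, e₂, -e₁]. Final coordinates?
(-2, 2, 1)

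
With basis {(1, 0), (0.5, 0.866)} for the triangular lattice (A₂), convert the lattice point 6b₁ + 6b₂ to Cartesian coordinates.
(9, 5.196)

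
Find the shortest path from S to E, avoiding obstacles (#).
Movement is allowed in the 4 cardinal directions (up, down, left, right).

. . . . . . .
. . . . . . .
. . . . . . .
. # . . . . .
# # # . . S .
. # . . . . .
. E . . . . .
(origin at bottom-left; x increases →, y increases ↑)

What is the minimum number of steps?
6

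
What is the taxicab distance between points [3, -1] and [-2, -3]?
7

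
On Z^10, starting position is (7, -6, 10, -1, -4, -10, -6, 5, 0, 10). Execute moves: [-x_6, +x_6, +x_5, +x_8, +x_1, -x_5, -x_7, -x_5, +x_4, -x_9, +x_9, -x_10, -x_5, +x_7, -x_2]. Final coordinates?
(8, -7, 10, 0, -6, -10, -6, 6, 0, 9)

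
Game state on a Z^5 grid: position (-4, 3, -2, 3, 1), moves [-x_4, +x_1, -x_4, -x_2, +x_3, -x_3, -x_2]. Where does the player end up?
(-3, 1, -2, 1, 1)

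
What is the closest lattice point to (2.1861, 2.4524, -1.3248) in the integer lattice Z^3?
(2, 2, -1)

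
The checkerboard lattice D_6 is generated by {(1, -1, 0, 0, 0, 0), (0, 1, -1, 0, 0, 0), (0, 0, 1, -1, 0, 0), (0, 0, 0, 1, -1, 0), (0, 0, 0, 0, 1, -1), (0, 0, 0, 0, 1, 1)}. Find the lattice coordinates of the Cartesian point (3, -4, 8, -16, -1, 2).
3b₁ - b₂ + 7b₃ - 9b₄ - 6b₅ - 4b₆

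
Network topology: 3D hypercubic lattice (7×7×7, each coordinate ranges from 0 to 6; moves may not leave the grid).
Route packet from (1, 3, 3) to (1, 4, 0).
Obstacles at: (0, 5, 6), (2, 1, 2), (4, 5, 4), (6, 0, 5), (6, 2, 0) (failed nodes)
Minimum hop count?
4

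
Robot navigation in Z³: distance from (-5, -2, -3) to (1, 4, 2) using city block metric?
17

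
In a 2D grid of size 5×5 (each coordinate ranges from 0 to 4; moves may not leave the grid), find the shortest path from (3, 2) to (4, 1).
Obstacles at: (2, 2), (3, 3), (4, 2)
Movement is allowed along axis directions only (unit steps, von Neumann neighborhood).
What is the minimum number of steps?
2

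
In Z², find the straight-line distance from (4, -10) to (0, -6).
5.65685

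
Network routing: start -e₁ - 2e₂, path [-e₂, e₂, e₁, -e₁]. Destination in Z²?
(-1, -2)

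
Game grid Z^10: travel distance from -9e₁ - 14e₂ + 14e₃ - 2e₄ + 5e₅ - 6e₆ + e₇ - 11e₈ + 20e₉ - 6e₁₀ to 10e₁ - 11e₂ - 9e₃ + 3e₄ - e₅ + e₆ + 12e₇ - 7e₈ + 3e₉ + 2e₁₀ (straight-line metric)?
38.7169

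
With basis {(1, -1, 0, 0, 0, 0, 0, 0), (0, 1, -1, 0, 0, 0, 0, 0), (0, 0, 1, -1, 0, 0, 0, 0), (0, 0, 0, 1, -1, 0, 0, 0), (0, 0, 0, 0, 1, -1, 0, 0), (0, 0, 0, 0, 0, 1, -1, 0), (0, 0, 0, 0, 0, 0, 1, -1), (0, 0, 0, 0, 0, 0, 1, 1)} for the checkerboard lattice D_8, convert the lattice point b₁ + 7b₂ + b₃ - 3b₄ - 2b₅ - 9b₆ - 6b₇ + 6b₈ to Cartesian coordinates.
(1, 6, -6, -4, 1, -7, 9, 12)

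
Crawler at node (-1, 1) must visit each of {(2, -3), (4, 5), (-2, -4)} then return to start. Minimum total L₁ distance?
30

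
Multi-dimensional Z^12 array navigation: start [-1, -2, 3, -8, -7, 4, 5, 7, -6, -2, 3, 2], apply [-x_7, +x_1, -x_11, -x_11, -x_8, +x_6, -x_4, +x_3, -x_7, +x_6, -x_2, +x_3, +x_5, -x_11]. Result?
(0, -3, 5, -9, -6, 6, 3, 6, -6, -2, 0, 2)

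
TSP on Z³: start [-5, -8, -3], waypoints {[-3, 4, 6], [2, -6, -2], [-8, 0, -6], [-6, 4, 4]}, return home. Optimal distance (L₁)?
68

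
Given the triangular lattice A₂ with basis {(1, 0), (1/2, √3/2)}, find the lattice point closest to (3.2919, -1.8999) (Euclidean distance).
(3, -1.732)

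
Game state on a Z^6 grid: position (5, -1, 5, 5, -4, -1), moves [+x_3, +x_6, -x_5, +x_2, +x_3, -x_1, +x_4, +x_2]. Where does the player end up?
(4, 1, 7, 6, -5, 0)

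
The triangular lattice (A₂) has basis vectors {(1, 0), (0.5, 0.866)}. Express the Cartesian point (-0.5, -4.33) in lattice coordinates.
2b₁ - 5b₂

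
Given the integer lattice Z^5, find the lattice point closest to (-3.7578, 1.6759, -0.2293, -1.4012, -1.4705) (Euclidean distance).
(-4, 2, 0, -1, -1)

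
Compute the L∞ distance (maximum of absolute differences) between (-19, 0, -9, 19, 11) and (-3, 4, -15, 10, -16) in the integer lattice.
27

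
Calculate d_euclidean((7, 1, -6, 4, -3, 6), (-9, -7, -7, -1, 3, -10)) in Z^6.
25.2587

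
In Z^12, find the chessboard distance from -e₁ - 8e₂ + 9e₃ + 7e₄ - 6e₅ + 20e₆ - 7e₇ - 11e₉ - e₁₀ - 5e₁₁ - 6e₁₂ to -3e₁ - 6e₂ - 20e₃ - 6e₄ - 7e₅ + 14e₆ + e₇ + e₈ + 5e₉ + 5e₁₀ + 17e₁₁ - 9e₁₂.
29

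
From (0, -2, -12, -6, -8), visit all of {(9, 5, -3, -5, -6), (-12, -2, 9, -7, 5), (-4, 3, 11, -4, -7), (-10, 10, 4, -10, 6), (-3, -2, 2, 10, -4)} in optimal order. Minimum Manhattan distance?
154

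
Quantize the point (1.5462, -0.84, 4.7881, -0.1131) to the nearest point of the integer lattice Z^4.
(2, -1, 5, 0)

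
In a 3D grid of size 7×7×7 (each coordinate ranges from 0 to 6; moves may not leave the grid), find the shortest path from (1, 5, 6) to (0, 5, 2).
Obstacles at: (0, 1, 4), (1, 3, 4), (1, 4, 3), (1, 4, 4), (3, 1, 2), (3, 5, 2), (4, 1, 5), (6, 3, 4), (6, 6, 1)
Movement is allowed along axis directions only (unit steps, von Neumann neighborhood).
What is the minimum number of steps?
5
(one shortest path: (1, 5, 6) → (0, 5, 6) → (0, 5, 5) → (0, 5, 4) → (0, 5, 3) → (0, 5, 2))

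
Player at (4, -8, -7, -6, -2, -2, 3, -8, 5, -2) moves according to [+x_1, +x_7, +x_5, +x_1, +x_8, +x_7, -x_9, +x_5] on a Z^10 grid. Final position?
(6, -8, -7, -6, 0, -2, 5, -7, 4, -2)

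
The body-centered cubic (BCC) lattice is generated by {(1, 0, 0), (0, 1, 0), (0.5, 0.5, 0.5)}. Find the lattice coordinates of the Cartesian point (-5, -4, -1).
-4b₁ - 3b₂ - 2b₃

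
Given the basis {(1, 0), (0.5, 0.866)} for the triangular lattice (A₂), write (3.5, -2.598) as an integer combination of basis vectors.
5b₁ - 3b₂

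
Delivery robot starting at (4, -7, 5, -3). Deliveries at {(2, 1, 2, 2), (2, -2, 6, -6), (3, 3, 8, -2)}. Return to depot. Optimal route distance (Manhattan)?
54
(one optimal route: (4, -7, 5, -3) → (2, 1, 2, 2) → (3, 3, 8, -2) → (2, -2, 6, -6) → (4, -7, 5, -3))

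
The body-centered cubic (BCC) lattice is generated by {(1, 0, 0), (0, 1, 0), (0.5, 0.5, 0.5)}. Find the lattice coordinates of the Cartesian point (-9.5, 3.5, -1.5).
-8b₁ + 5b₂ - 3b₃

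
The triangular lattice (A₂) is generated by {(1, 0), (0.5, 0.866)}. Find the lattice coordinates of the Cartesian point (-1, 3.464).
-3b₁ + 4b₂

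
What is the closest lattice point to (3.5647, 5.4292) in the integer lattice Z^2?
(4, 5)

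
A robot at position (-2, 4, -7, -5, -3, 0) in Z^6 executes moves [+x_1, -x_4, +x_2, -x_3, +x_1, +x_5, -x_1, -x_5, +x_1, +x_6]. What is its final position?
(0, 5, -8, -6, -3, 1)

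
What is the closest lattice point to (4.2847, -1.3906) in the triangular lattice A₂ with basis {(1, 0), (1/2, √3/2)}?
(4, -1.732)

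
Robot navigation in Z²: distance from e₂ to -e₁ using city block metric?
2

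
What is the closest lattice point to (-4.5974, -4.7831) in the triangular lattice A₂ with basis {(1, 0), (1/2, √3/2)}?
(-4.5, -4.33)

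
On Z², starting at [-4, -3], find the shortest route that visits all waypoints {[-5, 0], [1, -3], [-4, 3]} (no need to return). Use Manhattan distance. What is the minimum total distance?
18
(one optimal route: (-4, -3) → (1, -3) → (-5, 0) → (-4, 3))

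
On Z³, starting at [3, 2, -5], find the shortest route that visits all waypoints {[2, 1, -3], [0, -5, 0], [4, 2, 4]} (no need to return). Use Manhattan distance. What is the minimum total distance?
29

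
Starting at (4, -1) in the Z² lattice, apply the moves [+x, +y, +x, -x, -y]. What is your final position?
(5, -1)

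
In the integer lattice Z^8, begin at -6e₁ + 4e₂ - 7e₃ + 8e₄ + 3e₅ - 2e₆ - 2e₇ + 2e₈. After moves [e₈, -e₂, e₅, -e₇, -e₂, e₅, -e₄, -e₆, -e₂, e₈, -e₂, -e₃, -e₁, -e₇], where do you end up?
(-7, 0, -8, 7, 5, -3, -4, 4)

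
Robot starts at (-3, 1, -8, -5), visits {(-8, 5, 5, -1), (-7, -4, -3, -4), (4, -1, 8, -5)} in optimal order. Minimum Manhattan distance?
61
(one optimal route: (-3, 1, -8, -5) → (-7, -4, -3, -4) → (-8, 5, 5, -1) → (4, -1, 8, -5))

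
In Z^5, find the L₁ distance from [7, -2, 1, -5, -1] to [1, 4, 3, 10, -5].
33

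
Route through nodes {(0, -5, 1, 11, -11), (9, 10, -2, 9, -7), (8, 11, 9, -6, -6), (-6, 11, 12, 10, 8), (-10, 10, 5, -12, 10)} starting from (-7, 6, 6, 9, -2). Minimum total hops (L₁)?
166
(one optimal route: (-7, 6, 6, 9, -2) → (-6, 11, 12, 10, 8) → (-10, 10, 5, -12, 10) → (8, 11, 9, -6, -6) → (9, 10, -2, 9, -7) → (0, -5, 1, 11, -11))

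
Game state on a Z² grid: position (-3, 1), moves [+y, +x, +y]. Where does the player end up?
(-2, 3)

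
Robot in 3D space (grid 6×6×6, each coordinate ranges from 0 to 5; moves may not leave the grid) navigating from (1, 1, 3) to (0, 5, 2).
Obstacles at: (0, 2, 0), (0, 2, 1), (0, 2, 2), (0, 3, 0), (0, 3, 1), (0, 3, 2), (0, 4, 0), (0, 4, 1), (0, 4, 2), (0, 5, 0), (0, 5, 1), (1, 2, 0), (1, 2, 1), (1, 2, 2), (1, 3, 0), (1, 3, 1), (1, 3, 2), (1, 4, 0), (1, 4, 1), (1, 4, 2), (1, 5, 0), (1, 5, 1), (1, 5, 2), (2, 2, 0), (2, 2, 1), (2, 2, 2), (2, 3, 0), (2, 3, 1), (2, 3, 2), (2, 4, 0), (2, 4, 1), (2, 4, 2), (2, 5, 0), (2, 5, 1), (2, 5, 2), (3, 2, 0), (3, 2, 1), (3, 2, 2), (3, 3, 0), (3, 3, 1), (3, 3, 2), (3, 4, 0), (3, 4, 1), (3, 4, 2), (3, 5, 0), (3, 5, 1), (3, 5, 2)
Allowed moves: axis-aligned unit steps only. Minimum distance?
6
(one shortest path: (1, 1, 3) → (0, 1, 3) → (0, 2, 3) → (0, 3, 3) → (0, 4, 3) → (0, 5, 3) → (0, 5, 2))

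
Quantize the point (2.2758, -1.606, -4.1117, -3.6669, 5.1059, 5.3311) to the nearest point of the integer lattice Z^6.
(2, -2, -4, -4, 5, 5)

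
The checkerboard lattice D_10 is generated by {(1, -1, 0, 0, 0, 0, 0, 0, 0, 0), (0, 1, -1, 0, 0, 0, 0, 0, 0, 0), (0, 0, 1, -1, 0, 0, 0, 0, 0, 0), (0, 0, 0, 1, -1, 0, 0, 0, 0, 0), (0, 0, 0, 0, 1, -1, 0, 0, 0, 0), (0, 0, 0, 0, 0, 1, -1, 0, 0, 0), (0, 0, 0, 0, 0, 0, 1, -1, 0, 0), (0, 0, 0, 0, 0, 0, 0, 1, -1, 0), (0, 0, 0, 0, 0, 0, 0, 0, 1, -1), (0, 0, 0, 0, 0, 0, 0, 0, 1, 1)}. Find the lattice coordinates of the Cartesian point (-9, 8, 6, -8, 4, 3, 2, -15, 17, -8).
-9b₁ - b₂ + 5b₃ - 3b₄ + b₅ + 4b₆ + 6b₇ - 9b₈ + 8b₉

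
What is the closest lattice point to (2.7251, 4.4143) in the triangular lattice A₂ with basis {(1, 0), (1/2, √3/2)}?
(2.5, 4.33)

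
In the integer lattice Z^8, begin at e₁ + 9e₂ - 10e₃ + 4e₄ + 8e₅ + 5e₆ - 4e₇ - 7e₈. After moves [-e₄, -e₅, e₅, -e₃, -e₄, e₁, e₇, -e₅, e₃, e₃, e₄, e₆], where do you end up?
(2, 9, -9, 3, 7, 6, -3, -7)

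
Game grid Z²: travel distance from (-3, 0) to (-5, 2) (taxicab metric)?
4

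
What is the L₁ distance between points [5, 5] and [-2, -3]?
15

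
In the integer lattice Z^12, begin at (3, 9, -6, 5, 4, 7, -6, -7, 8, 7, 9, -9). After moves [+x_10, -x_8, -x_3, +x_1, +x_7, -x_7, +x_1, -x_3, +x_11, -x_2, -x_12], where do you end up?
(5, 8, -8, 5, 4, 7, -6, -8, 8, 8, 10, -10)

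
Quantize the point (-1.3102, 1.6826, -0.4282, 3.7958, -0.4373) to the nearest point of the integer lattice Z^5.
(-1, 2, 0, 4, 0)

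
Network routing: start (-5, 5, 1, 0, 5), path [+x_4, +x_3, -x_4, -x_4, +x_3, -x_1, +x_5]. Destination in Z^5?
(-6, 5, 3, -1, 6)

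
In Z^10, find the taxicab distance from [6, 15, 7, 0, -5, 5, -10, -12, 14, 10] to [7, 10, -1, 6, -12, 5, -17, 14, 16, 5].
67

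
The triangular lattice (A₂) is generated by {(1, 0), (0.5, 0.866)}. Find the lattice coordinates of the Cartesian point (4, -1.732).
5b₁ - 2b₂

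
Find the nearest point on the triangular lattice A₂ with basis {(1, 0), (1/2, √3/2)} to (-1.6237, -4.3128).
(-1.5, -4.33)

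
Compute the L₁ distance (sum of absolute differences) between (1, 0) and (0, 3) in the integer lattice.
4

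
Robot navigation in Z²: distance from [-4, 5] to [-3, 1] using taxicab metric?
5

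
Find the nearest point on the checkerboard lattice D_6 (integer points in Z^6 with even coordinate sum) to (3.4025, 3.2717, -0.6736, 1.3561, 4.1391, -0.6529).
(4, 3, -1, 1, 4, -1)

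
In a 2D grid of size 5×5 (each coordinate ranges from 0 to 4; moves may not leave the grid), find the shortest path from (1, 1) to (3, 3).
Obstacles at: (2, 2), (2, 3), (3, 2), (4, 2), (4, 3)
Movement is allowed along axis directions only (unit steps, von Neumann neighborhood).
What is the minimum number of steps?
6
(one shortest path: (1, 1) → (1, 2) → (1, 3) → (1, 4) → (2, 4) → (3, 4) → (3, 3))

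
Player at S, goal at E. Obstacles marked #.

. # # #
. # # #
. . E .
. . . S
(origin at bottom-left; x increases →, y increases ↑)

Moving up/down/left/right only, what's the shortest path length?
2
(one shortest path: (3, 0) → (2, 0) → (2, 1))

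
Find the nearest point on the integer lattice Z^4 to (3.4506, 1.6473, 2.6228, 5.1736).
(3, 2, 3, 5)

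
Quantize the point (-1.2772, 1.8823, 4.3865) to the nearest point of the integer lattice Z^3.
(-1, 2, 4)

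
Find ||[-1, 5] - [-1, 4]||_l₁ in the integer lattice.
1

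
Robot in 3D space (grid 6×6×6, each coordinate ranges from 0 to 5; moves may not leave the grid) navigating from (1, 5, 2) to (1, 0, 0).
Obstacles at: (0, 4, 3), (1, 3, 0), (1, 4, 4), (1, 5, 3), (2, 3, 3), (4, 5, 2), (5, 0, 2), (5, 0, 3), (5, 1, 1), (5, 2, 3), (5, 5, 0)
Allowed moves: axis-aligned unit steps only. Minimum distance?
7
(one shortest path: (1, 5, 2) → (1, 4, 2) → (1, 3, 2) → (1, 2, 2) → (1, 1, 2) → (1, 0, 2) → (1, 0, 1) → (1, 0, 0))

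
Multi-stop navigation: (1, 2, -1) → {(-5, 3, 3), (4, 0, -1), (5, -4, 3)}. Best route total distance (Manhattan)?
31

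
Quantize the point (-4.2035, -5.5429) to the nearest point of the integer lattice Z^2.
(-4, -6)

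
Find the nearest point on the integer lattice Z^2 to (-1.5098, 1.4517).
(-2, 1)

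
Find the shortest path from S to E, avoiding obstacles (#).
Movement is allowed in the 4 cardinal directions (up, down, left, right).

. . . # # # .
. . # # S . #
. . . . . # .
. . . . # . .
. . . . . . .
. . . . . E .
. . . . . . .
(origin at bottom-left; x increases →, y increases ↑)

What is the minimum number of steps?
7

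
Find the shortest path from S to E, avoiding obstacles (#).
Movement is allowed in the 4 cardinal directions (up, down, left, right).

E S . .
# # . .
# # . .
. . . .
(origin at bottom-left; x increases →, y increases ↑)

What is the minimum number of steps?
1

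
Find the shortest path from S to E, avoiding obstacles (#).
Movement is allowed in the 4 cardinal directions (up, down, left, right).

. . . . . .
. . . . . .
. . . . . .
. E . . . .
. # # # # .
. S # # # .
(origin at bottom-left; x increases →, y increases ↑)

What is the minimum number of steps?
4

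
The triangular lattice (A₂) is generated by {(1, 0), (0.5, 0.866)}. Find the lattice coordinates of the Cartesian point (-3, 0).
-3b₁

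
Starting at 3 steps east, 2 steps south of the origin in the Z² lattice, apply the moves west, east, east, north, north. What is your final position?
(4, 0)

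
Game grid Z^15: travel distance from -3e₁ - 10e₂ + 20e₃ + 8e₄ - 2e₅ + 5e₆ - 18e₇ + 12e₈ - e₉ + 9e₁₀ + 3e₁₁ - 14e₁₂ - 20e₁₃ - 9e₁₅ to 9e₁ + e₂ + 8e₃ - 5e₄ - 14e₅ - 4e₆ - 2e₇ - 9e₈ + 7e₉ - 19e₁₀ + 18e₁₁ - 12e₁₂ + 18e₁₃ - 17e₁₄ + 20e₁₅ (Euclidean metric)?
71.7705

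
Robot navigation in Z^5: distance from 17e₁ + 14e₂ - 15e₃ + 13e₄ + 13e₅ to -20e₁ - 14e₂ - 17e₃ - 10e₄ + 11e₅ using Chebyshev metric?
37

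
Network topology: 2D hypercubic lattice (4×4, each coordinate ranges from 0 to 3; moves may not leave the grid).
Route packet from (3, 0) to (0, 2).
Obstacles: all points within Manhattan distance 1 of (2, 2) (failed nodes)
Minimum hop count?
5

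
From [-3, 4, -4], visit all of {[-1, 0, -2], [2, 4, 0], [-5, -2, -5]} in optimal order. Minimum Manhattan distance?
27
(one optimal route: (-3, 4, -4) → (2, 4, 0) → (-1, 0, -2) → (-5, -2, -5))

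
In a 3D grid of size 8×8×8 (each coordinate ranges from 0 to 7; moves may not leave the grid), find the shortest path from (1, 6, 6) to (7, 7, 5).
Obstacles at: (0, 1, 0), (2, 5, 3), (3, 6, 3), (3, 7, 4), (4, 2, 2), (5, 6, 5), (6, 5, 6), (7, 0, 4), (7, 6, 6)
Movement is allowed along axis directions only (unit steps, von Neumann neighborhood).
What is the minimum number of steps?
8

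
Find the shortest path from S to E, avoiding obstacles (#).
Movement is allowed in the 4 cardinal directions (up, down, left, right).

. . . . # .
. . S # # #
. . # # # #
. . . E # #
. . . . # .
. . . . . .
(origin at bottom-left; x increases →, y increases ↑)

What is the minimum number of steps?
5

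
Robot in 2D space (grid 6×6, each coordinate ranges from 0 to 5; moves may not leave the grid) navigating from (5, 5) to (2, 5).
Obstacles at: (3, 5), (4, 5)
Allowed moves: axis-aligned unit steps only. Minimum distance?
5
(one shortest path: (5, 5) → (5, 4) → (4, 4) → (3, 4) → (2, 4) → (2, 5))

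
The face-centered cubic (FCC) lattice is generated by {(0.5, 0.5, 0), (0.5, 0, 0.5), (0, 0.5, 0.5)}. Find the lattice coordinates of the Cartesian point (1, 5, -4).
10b₁ - 8b₂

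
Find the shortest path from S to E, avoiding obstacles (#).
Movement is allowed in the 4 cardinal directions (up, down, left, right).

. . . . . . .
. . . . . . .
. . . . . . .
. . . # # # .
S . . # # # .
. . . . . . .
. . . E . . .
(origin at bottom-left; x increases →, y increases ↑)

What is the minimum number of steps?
5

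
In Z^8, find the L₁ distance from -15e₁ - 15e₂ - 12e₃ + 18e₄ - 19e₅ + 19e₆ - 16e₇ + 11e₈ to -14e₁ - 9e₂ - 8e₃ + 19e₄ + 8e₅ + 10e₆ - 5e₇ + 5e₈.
65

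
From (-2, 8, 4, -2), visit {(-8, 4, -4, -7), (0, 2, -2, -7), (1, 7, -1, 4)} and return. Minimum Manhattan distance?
68
(one optimal route: (-2, 8, 4, -2) → (-8, 4, -4, -7) → (0, 2, -2, -7) → (1, 7, -1, 4) → (-2, 8, 4, -2))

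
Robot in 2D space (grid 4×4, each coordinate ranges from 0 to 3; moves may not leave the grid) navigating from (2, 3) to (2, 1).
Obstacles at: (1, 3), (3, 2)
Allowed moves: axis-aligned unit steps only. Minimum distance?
2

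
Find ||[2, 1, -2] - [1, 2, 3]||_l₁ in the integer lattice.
7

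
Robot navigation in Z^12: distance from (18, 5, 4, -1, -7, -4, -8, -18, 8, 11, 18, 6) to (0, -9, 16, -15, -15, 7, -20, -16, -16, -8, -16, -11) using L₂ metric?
59.7913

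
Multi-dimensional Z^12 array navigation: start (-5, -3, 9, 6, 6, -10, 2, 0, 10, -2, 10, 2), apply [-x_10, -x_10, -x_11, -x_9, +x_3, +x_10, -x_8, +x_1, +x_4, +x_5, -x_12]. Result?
(-4, -3, 10, 7, 7, -10, 2, -1, 9, -3, 9, 1)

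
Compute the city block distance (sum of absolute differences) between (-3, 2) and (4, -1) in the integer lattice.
10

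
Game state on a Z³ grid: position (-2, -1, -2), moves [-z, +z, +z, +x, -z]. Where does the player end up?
(-1, -1, -2)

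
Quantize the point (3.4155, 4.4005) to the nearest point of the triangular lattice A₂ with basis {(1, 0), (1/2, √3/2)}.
(3.5, 4.33)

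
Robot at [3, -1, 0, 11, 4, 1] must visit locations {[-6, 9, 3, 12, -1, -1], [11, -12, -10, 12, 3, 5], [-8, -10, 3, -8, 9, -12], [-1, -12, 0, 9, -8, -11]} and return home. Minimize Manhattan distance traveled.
226
(one optimal route: (3, -1, 0, 11, 4, 1) → (-6, 9, 3, 12, -1, -1) → (-8, -10, 3, -8, 9, -12) → (-1, -12, 0, 9, -8, -11) → (11, -12, -10, 12, 3, 5) → (3, -1, 0, 11, 4, 1))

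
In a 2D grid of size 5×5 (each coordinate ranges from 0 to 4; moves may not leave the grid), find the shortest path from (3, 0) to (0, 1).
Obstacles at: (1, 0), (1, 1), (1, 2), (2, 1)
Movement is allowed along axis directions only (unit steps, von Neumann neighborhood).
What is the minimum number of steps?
8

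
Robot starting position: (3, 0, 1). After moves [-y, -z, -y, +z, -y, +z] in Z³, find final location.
(3, -3, 2)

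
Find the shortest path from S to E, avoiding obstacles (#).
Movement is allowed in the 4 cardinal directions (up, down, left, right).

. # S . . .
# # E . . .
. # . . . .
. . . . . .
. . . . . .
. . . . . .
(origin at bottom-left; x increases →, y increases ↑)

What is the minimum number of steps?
1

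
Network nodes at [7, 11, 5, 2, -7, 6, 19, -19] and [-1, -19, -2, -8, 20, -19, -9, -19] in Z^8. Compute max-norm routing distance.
30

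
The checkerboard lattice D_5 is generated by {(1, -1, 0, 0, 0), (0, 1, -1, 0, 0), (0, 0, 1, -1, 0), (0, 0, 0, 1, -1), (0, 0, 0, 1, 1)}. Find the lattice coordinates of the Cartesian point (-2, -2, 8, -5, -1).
-2b₁ - 4b₂ + 4b₃ - b₅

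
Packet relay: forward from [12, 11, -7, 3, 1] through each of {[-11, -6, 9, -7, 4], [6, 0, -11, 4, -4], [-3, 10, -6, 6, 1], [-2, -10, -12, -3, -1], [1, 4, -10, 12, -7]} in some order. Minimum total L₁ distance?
141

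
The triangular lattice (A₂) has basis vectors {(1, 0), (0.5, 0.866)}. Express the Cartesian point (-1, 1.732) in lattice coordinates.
-2b₁ + 2b₂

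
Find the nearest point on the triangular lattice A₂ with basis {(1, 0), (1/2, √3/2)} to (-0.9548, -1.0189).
(-0.5, -0.866)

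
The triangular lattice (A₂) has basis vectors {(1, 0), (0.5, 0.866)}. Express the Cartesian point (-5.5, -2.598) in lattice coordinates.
-4b₁ - 3b₂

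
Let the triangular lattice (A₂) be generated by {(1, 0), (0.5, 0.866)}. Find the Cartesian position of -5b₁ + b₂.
(-4.5, 0.866)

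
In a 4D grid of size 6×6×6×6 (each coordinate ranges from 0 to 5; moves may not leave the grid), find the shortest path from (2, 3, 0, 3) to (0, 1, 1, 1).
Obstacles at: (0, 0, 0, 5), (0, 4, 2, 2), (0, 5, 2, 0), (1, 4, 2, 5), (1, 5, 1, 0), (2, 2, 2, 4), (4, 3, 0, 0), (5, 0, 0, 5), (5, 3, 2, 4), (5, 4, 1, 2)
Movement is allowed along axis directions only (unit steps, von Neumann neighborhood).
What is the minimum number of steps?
7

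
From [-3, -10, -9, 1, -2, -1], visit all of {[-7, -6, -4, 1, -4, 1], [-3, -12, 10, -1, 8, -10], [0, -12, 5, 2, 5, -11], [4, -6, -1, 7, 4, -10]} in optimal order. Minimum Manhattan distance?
94
(one optimal route: (-3, -10, -9, 1, -2, -1) → (-7, -6, -4, 1, -4, 1) → (4, -6, -1, 7, 4, -10) → (0, -12, 5, 2, 5, -11) → (-3, -12, 10, -1, 8, -10))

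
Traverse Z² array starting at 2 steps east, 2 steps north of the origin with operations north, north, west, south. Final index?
(1, 3)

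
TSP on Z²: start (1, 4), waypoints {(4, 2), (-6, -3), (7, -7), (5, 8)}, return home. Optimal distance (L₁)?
58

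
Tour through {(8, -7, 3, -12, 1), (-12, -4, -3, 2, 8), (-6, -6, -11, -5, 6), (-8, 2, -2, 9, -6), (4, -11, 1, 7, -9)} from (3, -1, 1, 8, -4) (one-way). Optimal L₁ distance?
148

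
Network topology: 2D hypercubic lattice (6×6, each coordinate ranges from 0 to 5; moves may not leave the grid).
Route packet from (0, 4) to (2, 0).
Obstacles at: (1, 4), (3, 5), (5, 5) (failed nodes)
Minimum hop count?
6
(one shortest path: (0, 4) → (0, 3) → (1, 3) → (2, 3) → (2, 2) → (2, 1) → (2, 0))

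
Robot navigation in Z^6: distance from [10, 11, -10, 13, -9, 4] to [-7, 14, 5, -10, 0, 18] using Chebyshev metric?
23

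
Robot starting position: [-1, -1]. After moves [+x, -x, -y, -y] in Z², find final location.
(-1, -3)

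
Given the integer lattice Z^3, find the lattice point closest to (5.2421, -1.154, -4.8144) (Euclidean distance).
(5, -1, -5)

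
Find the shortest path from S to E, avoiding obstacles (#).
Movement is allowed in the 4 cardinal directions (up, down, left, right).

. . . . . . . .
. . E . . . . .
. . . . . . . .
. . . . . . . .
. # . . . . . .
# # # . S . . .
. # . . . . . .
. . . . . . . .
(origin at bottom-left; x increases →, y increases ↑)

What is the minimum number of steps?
6
(one shortest path: (4, 2) → (3, 2) → (3, 3) → (2, 3) → (2, 4) → (2, 5) → (2, 6))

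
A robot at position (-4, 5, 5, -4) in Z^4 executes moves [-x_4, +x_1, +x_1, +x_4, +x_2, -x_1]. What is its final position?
(-3, 6, 5, -4)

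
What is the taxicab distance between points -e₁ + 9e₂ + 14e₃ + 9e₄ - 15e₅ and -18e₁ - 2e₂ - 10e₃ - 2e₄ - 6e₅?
72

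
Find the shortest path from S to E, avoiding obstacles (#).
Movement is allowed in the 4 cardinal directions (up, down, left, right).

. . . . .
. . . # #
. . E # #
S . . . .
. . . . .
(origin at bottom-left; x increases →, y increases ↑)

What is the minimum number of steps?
3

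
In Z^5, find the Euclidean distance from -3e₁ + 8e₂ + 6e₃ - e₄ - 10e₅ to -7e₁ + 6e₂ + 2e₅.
14.1774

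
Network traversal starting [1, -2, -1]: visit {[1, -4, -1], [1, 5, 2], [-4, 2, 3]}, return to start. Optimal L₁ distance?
36
(one optimal route: (1, -2, -1) → (1, -4, -1) → (1, 5, 2) → (-4, 2, 3) → (1, -2, -1))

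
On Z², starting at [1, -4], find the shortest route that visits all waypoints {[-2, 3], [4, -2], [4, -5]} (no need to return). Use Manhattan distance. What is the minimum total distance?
18
(one optimal route: (1, -4) → (4, -5) → (4, -2) → (-2, 3))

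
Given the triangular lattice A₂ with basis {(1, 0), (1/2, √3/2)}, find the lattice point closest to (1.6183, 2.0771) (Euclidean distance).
(2, 1.732)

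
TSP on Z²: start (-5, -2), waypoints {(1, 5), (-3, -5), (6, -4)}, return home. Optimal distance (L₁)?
42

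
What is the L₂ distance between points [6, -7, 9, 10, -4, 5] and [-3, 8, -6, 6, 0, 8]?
23.9165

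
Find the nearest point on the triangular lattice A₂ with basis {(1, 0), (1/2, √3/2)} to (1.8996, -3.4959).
(2, -3.464)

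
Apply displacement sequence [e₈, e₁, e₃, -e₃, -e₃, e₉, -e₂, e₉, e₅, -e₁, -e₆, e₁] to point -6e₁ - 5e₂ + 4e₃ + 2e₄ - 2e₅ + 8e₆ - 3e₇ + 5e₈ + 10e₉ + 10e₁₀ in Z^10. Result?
(-5, -6, 3, 2, -1, 7, -3, 6, 12, 10)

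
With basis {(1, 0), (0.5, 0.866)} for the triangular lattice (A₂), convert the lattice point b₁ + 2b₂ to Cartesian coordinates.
(2, 1.732)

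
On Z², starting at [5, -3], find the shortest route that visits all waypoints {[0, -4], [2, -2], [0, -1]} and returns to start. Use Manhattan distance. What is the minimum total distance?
16
(one optimal route: (5, -3) → (0, -4) → (0, -1) → (2, -2) → (5, -3))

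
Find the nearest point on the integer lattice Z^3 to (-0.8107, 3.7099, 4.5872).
(-1, 4, 5)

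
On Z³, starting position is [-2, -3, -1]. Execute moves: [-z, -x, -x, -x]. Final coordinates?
(-5, -3, -2)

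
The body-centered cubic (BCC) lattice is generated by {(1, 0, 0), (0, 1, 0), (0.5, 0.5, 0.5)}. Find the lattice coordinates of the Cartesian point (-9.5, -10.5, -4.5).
-5b₁ - 6b₂ - 9b₃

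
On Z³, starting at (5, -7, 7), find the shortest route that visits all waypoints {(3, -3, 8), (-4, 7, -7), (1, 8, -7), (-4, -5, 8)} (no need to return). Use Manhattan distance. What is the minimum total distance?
49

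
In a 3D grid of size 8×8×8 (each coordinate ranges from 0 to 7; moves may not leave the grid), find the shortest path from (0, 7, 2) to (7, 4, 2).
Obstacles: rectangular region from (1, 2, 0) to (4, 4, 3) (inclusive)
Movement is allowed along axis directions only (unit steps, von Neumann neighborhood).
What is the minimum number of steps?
10
(one shortest path: (0, 7, 2) → (1, 7, 2) → (2, 7, 2) → (3, 7, 2) → (4, 7, 2) → (5, 7, 2) → (6, 7, 2) → (7, 7, 2) → (7, 6, 2) → (7, 5, 2) → (7, 4, 2))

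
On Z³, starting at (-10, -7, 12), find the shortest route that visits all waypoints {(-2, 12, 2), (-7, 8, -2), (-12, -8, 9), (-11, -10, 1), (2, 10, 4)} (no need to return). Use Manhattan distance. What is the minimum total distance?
63
(one optimal route: (-10, -7, 12) → (-12, -8, 9) → (-11, -10, 1) → (-7, 8, -2) → (-2, 12, 2) → (2, 10, 4))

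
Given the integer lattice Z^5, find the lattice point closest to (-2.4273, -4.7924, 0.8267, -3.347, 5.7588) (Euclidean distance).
(-2, -5, 1, -3, 6)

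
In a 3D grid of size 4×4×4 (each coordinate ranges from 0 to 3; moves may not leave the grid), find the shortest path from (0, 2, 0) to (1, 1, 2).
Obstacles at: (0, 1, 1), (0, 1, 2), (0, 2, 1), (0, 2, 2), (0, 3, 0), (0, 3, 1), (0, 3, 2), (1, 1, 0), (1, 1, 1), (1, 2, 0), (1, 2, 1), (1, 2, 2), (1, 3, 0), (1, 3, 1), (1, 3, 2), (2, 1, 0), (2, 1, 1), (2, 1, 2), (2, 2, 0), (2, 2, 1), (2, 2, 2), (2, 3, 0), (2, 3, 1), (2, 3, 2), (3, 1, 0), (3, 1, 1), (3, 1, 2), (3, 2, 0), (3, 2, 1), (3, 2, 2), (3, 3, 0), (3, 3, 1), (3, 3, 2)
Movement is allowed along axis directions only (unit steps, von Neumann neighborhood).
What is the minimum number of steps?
6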